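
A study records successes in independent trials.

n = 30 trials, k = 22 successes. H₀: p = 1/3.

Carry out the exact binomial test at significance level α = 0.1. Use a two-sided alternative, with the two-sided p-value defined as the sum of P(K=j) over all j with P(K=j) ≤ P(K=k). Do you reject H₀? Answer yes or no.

Exact binomial: n=30, k=22, p₀=1/3=0.3333
P(X=j) = C(n,j)·p₀^j·(1−p₀)^(n−j); p = Σ P(X=j) over j with P(X=j) ≤ P(X=22)
p-value (two-sided) = 0.00001
At α=0.1: p < α → reject H₀

reject H₀: yes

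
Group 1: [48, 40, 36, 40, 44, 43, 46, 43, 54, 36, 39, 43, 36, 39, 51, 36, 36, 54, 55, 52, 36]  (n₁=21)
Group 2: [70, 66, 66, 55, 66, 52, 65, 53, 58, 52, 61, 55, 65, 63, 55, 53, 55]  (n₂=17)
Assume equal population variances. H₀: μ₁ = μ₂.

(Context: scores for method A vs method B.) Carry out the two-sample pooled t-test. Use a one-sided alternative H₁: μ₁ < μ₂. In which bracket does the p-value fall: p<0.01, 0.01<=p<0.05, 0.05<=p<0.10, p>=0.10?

p-value bracket: p<0.01

x̄₁=43.190, s₁=6.743, n₁=21
x̄₂=59.412, s₂=6.083, n₂=17
s_p² = [20·6.743² + 16·6.083²]/36 = 41.7043
SE = √(s_p²·(1/21+1/17)) = 2.1069
t = (43.190−59.412)/2.1069 = -7.6990
df = 36
p-value (one-sided, H₁ less) = 0.00000
→ bracket: p<0.01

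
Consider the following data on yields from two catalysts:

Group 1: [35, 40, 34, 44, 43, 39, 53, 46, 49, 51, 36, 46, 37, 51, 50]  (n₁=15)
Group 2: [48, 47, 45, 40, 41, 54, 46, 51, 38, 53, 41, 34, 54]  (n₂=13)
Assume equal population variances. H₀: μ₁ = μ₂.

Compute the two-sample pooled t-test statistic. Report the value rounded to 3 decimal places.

test statistic = -0.793

x̄₁=43.600, s₁=6.445, n₁=15
x̄₂=45.538, s₂=6.450, n₂=13
s_p² = [14·6.445² + 12·6.450²]/26 = 41.5704
SE = √(s_p²·(1/15+1/13)) = 2.4432
t = (43.600−45.538)/2.4432 = -0.7934
df = 26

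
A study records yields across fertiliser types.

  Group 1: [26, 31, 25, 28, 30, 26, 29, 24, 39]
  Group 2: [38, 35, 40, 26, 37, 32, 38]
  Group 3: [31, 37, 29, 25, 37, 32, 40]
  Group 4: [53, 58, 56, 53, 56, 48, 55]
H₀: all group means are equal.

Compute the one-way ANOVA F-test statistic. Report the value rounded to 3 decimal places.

Group means [28.67, 35.14, 33.00, 54.14], grand mean 37.133
SSB = Σnᵢ(x̄ᵢ−x̄)² = 2817.752; SSW = ΣΣ(x−x̄ᵢ)² = 529.714
MSB = 2817.752/3 = 939.2508; MSW = 529.714/26 = 20.3736
F = MSB/MSW = 46.1013
df = (3, 26)

test statistic = 46.101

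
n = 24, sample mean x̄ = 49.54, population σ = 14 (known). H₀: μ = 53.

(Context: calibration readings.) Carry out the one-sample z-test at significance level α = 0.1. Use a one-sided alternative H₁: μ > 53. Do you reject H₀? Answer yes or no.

SE = σ/√n = 14/√24 = 2.8577
z = (x̄−μ₀)/SE = (49.54−53)/2.8577 = -1.2107
p-value (one-sided, H₁ greater) = 0.88700
At α=0.1: p ≥ α → fail to reject H₀

reject H₀: no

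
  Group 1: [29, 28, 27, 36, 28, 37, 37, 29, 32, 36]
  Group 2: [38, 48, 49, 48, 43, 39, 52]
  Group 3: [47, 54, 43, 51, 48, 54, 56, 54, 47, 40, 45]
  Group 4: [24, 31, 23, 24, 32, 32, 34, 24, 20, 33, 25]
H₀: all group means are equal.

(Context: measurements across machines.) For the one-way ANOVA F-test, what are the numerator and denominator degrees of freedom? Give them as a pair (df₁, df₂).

degrees of freedom = [3, 35]

k = 4 groups, N = 39 total
df = (k−1, N−k) = (4−1, 39−4) = (3, 35)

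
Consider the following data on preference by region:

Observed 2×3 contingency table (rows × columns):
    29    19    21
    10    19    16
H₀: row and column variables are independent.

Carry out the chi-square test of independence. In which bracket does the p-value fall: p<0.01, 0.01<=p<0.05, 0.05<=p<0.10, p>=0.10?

p-value bracket: 0.05<=p<0.10

Row totals [69, 45], col totals [39, 38, 37], n=114
χ² = (29−23.61)²/23.61 + (19−23.00)²/23.00 + (21−22.39)²/22.39 + (10−15.39)²/15.39 + (19−15.00)²/15.00 + (16−14.61)²/14.61 = 5.1057
df = 2
p-value (upper-tail) = 0.07786
→ bracket: 0.05<=p<0.10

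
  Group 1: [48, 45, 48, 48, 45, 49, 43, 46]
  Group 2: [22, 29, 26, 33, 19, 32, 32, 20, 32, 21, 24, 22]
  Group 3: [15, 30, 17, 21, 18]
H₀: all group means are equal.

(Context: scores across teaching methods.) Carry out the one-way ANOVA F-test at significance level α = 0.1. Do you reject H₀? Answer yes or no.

reject H₀: yes

Group means [46.50, 26.00, 20.20], grand mean 31.400
SSB = Σnᵢ(x̄ᵢ−x̄)² = 2801.200; SSW = ΣΣ(x−x̄ᵢ)² = 480.800
MSB = 2801.200/2 = 1400.6000; MSW = 480.800/22 = 21.8545
F = MSB/MSW = 64.0874
df = (2, 22)
p-value (upper-tail) = 0.00000
At α=0.1: p < α → reject H₀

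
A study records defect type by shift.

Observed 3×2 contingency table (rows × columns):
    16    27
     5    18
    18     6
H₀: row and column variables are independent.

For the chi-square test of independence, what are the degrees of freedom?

degrees of freedom = 2

df = (r−1)(c−1) = (3−1)·(2−1) = 2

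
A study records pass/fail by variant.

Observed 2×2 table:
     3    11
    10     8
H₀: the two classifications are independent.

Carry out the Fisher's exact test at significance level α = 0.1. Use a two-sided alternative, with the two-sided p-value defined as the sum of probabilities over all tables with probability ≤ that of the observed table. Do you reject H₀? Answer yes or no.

reject H₀: yes

Margins: r₁=14, r₂=18, c₁=13, c₂=19, n=32
p_obs = C(14,3)·C(18,10)/C(32,13); sum pmf over tables with pmf ≤ p_obs
p-value (two-sided) = 0.07511
At α=0.1: p < α → reject H₀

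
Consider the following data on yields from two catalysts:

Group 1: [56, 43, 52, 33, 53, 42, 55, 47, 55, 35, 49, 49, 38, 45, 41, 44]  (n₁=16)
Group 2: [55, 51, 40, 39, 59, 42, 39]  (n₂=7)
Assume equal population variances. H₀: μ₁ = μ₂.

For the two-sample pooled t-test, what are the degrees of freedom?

degrees of freedom = 21

df = n₁ + n₂ − 2 = 16 + 7 − 2 = 21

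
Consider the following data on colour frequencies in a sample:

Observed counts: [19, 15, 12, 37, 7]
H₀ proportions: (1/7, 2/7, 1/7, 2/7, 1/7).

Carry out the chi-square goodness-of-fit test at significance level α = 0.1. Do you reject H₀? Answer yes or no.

n = 90; E_i = n·p_i = [12.86, 25.71, 12.86, 25.71, 12.86]
χ² = (19−12.86)²/12.86 + (15−25.71)²/25.71 + (12−12.86)²/12.86 + (37−25.71)²/25.71 + (7−12.86)²/12.86 = 15.0778
df = 4
p-value (upper-tail) = 0.00454
At α=0.1: p < α → reject H₀

reject H₀: yes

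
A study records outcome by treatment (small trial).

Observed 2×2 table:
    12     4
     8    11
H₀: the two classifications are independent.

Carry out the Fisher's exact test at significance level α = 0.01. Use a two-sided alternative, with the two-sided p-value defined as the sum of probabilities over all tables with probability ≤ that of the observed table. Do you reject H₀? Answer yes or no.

Margins: r₁=16, r₂=19, c₁=20, c₂=15, n=35
p_obs = C(16,12)·C(19,8)/C(35,20); sum pmf over tables with pmf ≤ p_obs
p-value (two-sided) = 0.08656
At α=0.01: p ≥ α → fail to reject H₀

reject H₀: no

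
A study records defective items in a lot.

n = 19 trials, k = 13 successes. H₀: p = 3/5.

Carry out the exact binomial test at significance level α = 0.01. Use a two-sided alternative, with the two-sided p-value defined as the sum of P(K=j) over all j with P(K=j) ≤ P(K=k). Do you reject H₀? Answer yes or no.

reject H₀: no

Exact binomial: n=19, k=13, p₀=3/5=0.6000
P(X=j) = C(n,j)·p₀^j·(1−p₀)^(n−j); p = Σ P(X=j) over j with P(X=j) ≤ P(X=13)
p-value (two-sided) = 0.49416
At α=0.01: p ≥ α → fail to reject H₀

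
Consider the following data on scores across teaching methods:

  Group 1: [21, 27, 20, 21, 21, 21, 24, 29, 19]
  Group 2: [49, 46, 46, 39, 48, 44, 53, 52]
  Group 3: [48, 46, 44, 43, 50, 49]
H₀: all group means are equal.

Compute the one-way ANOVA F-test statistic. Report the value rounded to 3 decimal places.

Group means [22.56, 47.12, 46.67], grand mean 37.391
SSB = Σnᵢ(x̄ᵢ−x̄)² = 3255.048; SSW = ΣΣ(x−x̄ᵢ)² = 272.431
MSB = 3255.048/2 = 1627.5239; MSW = 272.431/20 = 13.6215
F = MSB/MSW = 119.4817
df = (2, 20)

test statistic = 119.482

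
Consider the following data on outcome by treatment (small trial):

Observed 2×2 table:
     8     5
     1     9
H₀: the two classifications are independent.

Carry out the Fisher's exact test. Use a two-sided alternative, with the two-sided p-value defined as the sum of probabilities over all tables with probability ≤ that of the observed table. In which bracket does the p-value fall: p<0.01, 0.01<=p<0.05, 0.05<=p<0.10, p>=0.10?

Margins: r₁=13, r₂=10, c₁=9, c₂=14, n=23
p_obs = C(13,8)·C(10,1)/C(23,9); sum pmf over tables with pmf ≤ p_obs
p-value (two-sided) = 0.02881
→ bracket: 0.01<=p<0.05

p-value bracket: 0.01<=p<0.05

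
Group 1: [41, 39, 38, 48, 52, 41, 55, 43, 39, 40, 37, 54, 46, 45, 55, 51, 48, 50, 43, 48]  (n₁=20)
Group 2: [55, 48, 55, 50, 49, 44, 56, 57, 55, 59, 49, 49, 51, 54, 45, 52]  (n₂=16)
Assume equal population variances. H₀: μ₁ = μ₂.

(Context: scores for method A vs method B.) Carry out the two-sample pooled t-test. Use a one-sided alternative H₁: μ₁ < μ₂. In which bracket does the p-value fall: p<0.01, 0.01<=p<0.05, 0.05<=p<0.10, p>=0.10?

x̄₁=45.650, s₁=5.896, n₁=20
x̄₂=51.750, s₂=4.328, n₂=16
s_p² = [19·5.896² + 15·4.328²]/34 = 27.6926
SE = √(s_p²·(1/20+1/16)) = 1.7651
t = (45.650−51.750)/1.7651 = -3.4560
df = 34
p-value (one-sided, H₁ less) = 0.00075
→ bracket: p<0.01

p-value bracket: p<0.01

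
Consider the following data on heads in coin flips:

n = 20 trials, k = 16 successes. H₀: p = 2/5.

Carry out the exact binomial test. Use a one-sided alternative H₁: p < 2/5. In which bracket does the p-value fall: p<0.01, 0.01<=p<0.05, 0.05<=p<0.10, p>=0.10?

Exact binomial: n=20, k=16, p₀=2/5=0.4000
P(X≤16) from Σ C(n,i)·p₀^i·(1−p₀)^(n−i)
p-value (one-sided, H₁ less) = 0.99995
→ bracket: p>=0.10

p-value bracket: p>=0.10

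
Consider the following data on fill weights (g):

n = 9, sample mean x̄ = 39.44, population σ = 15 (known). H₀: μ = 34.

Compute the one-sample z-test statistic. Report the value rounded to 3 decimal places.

test statistic = 1.088

SE = σ/√n = 15/√9 = 5.0000
z = (x̄−μ₀)/SE = (39.44−34)/5.0000 = 1.0880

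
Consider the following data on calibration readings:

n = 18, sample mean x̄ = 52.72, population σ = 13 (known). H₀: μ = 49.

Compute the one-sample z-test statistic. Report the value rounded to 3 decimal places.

SE = σ/√n = 13/√18 = 3.0641
z = (x̄−μ₀)/SE = (52.72−49)/3.0641 = 1.2140

test statistic = 1.214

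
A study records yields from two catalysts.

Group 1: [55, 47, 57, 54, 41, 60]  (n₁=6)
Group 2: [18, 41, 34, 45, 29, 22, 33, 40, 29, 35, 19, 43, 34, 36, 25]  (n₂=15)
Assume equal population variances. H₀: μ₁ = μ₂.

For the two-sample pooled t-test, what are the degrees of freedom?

df = n₁ + n₂ − 2 = 6 + 15 − 2 = 19

degrees of freedom = 19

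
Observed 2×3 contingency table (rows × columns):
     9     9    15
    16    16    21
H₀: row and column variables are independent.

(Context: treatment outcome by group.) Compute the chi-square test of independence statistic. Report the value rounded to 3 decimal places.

test statistic = 0.284

Row totals [33, 53], col totals [25, 25, 36], n=86
χ² = (9−9.59)²/9.59 + (9−9.59)²/9.59 + (15−13.81)²/13.81 + (16−15.41)²/15.41 + (16−15.41)²/15.41 + (21−22.19)²/22.19 = 0.2842
df = 2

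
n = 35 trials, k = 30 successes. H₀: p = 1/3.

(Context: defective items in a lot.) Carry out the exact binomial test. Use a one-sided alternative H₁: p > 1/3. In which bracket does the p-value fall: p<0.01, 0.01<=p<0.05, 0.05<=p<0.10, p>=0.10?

Exact binomial: n=35, k=30, p₀=1/3=0.3333
P(X≥30) from Σ C(n,i)·p₀^i·(1−p₀)^(n−i)
p-value (one-sided, H₁ greater) = 0.00000
→ bracket: p<0.01

p-value bracket: p<0.01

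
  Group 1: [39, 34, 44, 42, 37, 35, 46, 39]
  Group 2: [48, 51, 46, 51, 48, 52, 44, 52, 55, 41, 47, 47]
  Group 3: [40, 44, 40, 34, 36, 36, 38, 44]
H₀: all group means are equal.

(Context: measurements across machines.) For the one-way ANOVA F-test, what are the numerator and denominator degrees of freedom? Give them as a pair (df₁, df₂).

k = 3 groups, N = 28 total
df = (k−1, N−k) = (3−1, 28−3) = (2, 25)

degrees of freedom = [2, 25]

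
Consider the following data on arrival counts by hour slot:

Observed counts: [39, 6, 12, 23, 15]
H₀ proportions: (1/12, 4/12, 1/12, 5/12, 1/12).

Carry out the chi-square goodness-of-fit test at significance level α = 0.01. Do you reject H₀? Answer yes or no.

n = 95; E_i = n·p_i = [7.92, 31.67, 7.92, 39.58, 7.92]
χ² = (39−7.92)²/7.92 + (6−31.67)²/31.67 + (12−7.92)²/7.92 + (23−39.58)²/39.58 + (15−7.92)²/7.92 = 158.2379
df = 4
p-value (upper-tail) = 0.00000
At α=0.01: p < α → reject H₀

reject H₀: yes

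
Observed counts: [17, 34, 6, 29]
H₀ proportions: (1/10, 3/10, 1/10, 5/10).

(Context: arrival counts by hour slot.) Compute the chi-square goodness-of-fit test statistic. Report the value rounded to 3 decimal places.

n = 86; E_i = n·p_i = [8.60, 25.80, 8.60, 43.00]
χ² = (17−8.60)²/8.60 + (34−25.80)²/25.80 + (6−8.60)²/8.60 + (29−43.00)²/43.00 = 16.1550
df = 3

test statistic = 16.155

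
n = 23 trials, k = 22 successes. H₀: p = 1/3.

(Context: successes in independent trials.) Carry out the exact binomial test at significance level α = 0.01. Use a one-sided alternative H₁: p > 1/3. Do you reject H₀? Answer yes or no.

reject H₀: yes

Exact binomial: n=23, k=22, p₀=1/3=0.3333
P(X≥22) from Σ C(n,i)·p₀^i·(1−p₀)^(n−i)
p-value (one-sided, H₁ greater) = 0.00000
At α=0.01: p < α → reject H₀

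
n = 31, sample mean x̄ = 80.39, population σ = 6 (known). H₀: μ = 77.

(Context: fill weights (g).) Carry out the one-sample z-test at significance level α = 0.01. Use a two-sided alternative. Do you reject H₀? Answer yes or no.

SE = σ/√n = 6/√31 = 1.0776
z = (x̄−μ₀)/SE = (80.39−77)/1.0776 = 3.1458
p-value (two-sided) = 0.00166
At α=0.01: p < α → reject H₀

reject H₀: yes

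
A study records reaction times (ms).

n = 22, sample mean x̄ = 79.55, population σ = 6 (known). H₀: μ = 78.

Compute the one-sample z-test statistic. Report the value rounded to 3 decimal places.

test statistic = 1.212

SE = σ/√n = 6/√22 = 1.2792
z = (x̄−μ₀)/SE = (79.55−78)/1.2792 = 1.2117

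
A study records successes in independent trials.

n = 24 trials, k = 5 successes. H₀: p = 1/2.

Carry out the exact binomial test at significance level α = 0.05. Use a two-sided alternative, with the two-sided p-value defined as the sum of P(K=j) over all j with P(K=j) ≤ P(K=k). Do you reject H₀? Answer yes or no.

reject H₀: yes

Exact binomial: n=24, k=5, p₀=1/2=0.5000
P(X=j) = C(n,j)·p₀^j·(1−p₀)^(n−j); p = Σ P(X=j) over j with P(X=j) ≤ P(X=5)
p-value (two-sided) = 0.00661
At α=0.05: p < α → reject H₀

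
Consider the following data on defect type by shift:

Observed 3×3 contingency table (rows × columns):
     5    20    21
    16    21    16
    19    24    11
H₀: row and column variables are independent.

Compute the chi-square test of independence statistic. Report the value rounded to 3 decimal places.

Row totals [46, 53, 54], col totals [40, 65, 48], n=153
χ² = (5−12.03)²/12.03 + (20−19.54)²/19.54 + (21−14.43)²/14.43 + (16−13.86)²/13.86 + (21−22.52)²/22.52 + (16−16.63)²/16.63 + (19−14.12)²/14.12 + (24−22.94)²/22.94 + (11−16.94)²/16.94 = 11.3838
df = 4

test statistic = 11.384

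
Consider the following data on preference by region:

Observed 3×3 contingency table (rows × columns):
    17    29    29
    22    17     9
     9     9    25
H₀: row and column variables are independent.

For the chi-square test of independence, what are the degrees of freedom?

df = (r−1)(c−1) = (3−1)·(3−1) = 4

degrees of freedom = 4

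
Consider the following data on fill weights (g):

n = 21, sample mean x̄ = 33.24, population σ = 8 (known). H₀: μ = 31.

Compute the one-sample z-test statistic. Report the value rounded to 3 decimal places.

test statistic = 1.283

SE = σ/√n = 8/√21 = 1.7457
z = (x̄−μ₀)/SE = (33.24−31)/1.7457 = 1.2831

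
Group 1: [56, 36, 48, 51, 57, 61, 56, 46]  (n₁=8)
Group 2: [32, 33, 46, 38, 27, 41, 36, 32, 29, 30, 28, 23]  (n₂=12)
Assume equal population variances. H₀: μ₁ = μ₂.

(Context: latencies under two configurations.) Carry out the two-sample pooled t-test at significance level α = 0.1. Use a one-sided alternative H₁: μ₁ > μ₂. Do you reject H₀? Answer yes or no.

x̄₁=51.375, s₁=7.963, n₁=8
x̄₂=32.917, s₂=6.431, n₂=12
s_p² = [7·7.963² + 11·6.431²]/18 = 49.9329
SE = √(s_p²·(1/8+1/12)) = 3.2253
t = (51.375−32.917)/3.2253 = 5.7229
df = 18
p-value (one-sided, H₁ greater) = 0.00001
At α=0.1: p < α → reject H₀

reject H₀: yes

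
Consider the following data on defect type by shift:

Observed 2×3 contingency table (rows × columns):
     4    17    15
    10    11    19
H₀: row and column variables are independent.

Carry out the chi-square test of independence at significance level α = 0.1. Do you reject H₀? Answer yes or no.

reject H₀: no

Row totals [36, 40], col totals [14, 28, 34], n=76
χ² = (4−6.63)²/6.63 + (17−13.26)²/13.26 + (15−16.11)²/16.11 + (10−7.37)²/7.37 + (11−14.74)²/14.74 + (19−17.89)²/17.89 = 4.1286
df = 2
p-value (upper-tail) = 0.12690
At α=0.1: p ≥ α → fail to reject H₀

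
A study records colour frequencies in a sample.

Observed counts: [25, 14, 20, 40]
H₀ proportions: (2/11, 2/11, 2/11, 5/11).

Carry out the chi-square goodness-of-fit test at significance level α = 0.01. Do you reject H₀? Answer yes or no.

reject H₀: no

n = 99; E_i = n·p_i = [18.00, 18.00, 18.00, 45.00]
χ² = (25−18.00)²/18.00 + (14−18.00)²/18.00 + (20−18.00)²/18.00 + (40−45.00)²/45.00 = 4.3889
df = 3
p-value (upper-tail) = 0.22242
At α=0.01: p ≥ α → fail to reject H₀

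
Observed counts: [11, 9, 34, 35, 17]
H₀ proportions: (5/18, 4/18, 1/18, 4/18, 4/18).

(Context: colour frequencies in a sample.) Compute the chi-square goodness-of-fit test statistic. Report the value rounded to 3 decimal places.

test statistic = 162.124

n = 106; E_i = n·p_i = [29.44, 23.56, 5.89, 23.56, 23.56]
χ² = (11−29.44)²/29.44 + (9−23.56)²/23.56 + (34−5.89)²/5.89 + (35−23.56)²/23.56 + (17−23.56)²/23.56 = 162.1236
df = 4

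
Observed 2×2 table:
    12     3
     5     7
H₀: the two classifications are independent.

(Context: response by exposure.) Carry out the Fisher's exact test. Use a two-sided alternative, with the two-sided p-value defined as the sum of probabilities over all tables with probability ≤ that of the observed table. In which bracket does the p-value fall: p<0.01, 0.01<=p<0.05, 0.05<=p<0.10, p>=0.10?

Margins: r₁=15, r₂=12, c₁=17, c₂=10, n=27
p_obs = C(15,12)·C(12,5)/C(27,17); sum pmf over tables with pmf ≤ p_obs
p-value (two-sided) = 0.05675
→ bracket: 0.05<=p<0.10

p-value bracket: 0.05<=p<0.10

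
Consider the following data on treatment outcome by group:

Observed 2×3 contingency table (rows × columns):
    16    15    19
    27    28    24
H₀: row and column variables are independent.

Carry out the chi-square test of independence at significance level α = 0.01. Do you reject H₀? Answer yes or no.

reject H₀: no

Row totals [50, 79], col totals [43, 43, 43], n=129
χ² = (16−16.67)²/16.67 + (15−16.67)²/16.67 + (19−16.67)²/16.67 + (27−26.33)²/26.33 + (28−26.33)²/26.33 + (24−26.33)²/26.33 = 0.8491
df = 2
p-value (upper-tail) = 0.65406
At α=0.01: p ≥ α → fail to reject H₀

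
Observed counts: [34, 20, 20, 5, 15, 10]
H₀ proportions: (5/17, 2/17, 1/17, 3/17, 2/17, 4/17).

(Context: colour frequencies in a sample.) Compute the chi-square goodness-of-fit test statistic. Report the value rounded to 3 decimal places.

test statistic = 55.707

n = 104; E_i = n·p_i = [30.59, 12.24, 6.12, 18.35, 12.24, 24.47]
χ² = (34−30.59)²/30.59 + (20−12.24)²/12.24 + (20−6.12)²/6.12 + (5−18.35)²/18.35 + (15−12.24)²/12.24 + (10−24.47)²/24.47 = 55.7074
df = 5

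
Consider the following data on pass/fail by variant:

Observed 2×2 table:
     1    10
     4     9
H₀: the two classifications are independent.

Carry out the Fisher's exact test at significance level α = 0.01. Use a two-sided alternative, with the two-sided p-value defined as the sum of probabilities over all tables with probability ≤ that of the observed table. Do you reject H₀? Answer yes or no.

Margins: r₁=11, r₂=13, c₁=5, c₂=19, n=24
p_obs = C(11,1)·C(13,4)/C(24,5); sum pmf over tables with pmf ≤ p_obs
p-value (two-sided) = 0.32712
At α=0.01: p ≥ α → fail to reject H₀

reject H₀: no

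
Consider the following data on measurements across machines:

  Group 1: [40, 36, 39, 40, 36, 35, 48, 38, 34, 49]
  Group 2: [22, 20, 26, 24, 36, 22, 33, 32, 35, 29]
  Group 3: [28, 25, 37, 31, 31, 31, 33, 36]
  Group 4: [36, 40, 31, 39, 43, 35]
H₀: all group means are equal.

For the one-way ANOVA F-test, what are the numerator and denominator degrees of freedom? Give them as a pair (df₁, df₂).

k = 4 groups, N = 34 total
df = (k−1, N−k) = (4−1, 34−4) = (3, 30)

degrees of freedom = [3, 30]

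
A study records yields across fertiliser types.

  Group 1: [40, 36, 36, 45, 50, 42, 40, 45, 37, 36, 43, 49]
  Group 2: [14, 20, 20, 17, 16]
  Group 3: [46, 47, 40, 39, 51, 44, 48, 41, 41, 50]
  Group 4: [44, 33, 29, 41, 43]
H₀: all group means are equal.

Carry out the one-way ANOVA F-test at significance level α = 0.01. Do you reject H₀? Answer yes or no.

reject H₀: yes

Group means [41.58, 17.40, 44.70, 38.00], grand mean 38.219
SSB = Σnᵢ(x̄ᵢ−x̄)² = 2723.252; SSW = ΣΣ(x−x̄ᵢ)² = 642.217
MSB = 2723.252/3 = 907.7507; MSW = 642.217/28 = 22.9363
F = MSB/MSW = 39.5770
df = (3, 28)
p-value (upper-tail) = 0.00000
At α=0.01: p < α → reject H₀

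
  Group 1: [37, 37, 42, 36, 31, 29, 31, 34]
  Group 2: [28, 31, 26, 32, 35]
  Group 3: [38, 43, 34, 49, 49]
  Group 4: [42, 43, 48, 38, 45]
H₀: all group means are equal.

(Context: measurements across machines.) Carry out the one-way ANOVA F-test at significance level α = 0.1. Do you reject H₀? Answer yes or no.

Group means [34.62, 30.40, 42.60, 43.20], grand mean 37.304
SSB = Σnᵢ(x̄ᵢ−x̄)² = 609.795; SSW = ΣΣ(x−x̄ᵢ)² = 407.075
MSB = 609.795/3 = 203.2649; MSW = 407.075/19 = 21.4250
F = MSB/MSW = 9.4873
df = (3, 19)
p-value (upper-tail) = 0.00048
At α=0.1: p < α → reject H₀

reject H₀: yes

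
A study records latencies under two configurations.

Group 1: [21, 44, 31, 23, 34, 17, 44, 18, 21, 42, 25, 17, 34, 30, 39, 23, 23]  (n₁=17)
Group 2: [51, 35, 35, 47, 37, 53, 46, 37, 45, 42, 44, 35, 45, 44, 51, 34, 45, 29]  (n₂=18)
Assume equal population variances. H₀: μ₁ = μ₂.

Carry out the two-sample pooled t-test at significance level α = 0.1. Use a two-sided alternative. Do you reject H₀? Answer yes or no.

reject H₀: yes

x̄₁=28.588, s₁=9.461, n₁=17
x̄₂=41.944, s₂=6.812, n₂=18
s_p² = [16·9.461² + 17·6.812²]/33 = 67.3049
SE = √(s_p²·(1/17+1/18)) = 2.7746
t = (28.588−41.944)/2.7746 = -4.8138
df = 33
p-value (two-sided) = 0.00003
At α=0.1: p < α → reject H₀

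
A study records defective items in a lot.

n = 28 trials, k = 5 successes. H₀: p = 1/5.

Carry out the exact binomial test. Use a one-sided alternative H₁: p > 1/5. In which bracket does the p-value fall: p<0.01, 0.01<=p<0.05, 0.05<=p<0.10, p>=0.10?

p-value bracket: p>=0.10

Exact binomial: n=28, k=5, p₀=1/5=0.2000
P(X≥5) from Σ C(n,i)·p₀^i·(1−p₀)^(n−i)
p-value (one-sided, H₁ greater) = 0.68511
→ bracket: p>=0.10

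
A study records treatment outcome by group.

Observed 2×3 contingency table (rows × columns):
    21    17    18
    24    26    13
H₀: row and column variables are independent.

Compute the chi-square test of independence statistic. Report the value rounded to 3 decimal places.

Row totals [56, 63], col totals [45, 43, 31], n=119
χ² = (21−21.18)²/21.18 + (17−20.24)²/20.24 + (18−14.59)²/14.59 + (24−23.82)²/23.82 + (26−22.76)²/22.76 + (13−16.41)²/16.41 = 2.4870
df = 2

test statistic = 2.487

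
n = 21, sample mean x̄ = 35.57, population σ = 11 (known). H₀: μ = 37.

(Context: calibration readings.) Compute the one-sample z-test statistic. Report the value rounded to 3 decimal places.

test statistic = -0.596

SE = σ/√n = 11/√21 = 2.4004
z = (x̄−μ₀)/SE = (35.57−37)/2.4004 = -0.5957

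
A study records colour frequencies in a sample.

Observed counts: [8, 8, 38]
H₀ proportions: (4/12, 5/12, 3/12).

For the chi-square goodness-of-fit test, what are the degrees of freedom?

df = k − 1 = 3 − 1 = 2

degrees of freedom = 2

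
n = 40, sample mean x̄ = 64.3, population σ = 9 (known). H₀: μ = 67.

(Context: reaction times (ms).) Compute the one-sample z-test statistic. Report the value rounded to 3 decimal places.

SE = σ/√n = 9/√40 = 1.4230
z = (x̄−μ₀)/SE = (64.3−67)/1.4230 = -1.8974

test statistic = -1.897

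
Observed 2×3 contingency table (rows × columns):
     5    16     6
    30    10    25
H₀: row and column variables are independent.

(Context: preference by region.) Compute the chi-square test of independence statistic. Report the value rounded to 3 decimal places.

test statistic = 18.316

Row totals [27, 65], col totals [35, 26, 31], n=92
χ² = (5−10.27)²/10.27 + (16−7.63)²/7.63 + (6−9.10)²/9.10 + (30−24.73)²/24.73 + (10−18.37)²/18.37 + (25−21.90)²/21.90 = 18.3161
df = 2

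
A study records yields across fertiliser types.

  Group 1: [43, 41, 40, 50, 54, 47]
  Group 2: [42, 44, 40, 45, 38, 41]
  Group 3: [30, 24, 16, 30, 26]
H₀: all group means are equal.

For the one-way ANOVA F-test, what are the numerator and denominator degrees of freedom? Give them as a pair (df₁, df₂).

degrees of freedom = [2, 14]

k = 3 groups, N = 17 total
df = (k−1, N−k) = (3−1, 17−3) = (2, 14)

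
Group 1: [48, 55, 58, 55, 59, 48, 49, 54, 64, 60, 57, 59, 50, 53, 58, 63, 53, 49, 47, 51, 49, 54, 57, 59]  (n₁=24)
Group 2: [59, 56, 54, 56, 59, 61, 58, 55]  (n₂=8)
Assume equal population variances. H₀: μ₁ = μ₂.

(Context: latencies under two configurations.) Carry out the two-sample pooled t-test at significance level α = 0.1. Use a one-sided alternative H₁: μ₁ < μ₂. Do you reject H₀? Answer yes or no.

x̄₁=54.542, s₁=4.934, n₁=24
x̄₂=57.250, s₂=2.375, n₂=8
s_p² = [23·4.934² + 7·2.375²]/30 = 19.9819
SE = √(s_p²·(1/24+1/8)) = 1.8249
t = (54.542−57.250)/1.8249 = -1.4841
df = 30
p-value (one-sided, H₁ less) = 0.07411
At α=0.1: p < α → reject H₀

reject H₀: yes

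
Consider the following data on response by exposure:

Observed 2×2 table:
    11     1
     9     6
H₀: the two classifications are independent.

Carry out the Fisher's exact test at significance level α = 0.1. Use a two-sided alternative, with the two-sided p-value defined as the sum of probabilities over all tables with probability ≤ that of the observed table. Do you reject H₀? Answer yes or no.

reject H₀: yes

Margins: r₁=12, r₂=15, c₁=20, c₂=7, n=27
p_obs = C(12,11)·C(15,9)/C(27,20); sum pmf over tables with pmf ≤ p_obs
p-value (two-sided) = 0.09138
At α=0.1: p < α → reject H₀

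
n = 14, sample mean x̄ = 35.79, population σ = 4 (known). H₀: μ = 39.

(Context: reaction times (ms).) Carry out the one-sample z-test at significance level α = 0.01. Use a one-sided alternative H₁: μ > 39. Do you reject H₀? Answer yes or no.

reject H₀: no

SE = σ/√n = 4/√14 = 1.0690
z = (x̄−μ₀)/SE = (35.79−39)/1.0690 = -3.0027
p-value (one-sided, H₁ greater) = 0.99866
At α=0.01: p ≥ α → fail to reject H₀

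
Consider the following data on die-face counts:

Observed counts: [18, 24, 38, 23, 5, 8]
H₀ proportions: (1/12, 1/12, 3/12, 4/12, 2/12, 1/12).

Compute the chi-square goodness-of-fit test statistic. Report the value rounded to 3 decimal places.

n = 116; E_i = n·p_i = [9.67, 9.67, 29.00, 38.67, 19.33, 9.67]
χ² = (18−9.67)²/9.67 + (24−9.67)²/9.67 + (38−29.00)²/29.00 + (23−38.67)²/38.67 + (5−19.33)²/19.33 + (8−9.67)²/9.67 = 48.4914
df = 5

test statistic = 48.491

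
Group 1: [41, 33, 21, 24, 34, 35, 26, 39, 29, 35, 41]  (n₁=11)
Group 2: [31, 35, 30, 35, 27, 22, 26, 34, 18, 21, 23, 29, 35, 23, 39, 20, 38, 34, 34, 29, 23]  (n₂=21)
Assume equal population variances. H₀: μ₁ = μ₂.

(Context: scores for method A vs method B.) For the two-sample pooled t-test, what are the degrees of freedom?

degrees of freedom = 30

df = n₁ + n₂ − 2 = 11 + 21 − 2 = 30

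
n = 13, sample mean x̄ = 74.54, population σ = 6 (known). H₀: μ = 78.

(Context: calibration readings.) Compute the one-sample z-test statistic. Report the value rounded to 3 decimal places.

test statistic = -2.079

SE = σ/√n = 6/√13 = 1.6641
z = (x̄−μ₀)/SE = (74.54−78)/1.6641 = -2.0792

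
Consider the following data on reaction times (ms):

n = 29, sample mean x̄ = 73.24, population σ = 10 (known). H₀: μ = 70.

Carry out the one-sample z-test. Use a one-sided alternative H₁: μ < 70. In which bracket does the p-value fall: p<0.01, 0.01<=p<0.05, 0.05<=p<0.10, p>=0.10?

p-value bracket: p>=0.10

SE = σ/√n = 10/√29 = 1.8570
z = (x̄−μ₀)/SE = (73.24−70)/1.8570 = 1.7448
p-value (one-sided, H₁ less) = 0.95949
→ bracket: p>=0.10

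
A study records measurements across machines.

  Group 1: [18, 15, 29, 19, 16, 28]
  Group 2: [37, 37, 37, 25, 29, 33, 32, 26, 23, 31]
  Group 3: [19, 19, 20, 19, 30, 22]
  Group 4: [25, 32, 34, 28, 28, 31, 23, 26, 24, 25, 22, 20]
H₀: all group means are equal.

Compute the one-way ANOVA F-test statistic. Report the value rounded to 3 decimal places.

test statistic = 7.431

Group means [20.83, 31.00, 21.50, 26.50], grand mean 25.941
SSB = Σnᵢ(x̄ᵢ−x̄)² = 534.549; SSW = ΣΣ(x−x̄ᵢ)² = 719.333
MSB = 534.549/3 = 178.1830; MSW = 719.333/30 = 23.9778
F = MSB/MSW = 7.4312
df = (3, 30)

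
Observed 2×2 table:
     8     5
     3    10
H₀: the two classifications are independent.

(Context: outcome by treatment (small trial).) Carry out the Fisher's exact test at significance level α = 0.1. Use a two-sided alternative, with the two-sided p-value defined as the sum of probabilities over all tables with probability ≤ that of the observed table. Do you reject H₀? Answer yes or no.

reject H₀: no

Margins: r₁=13, r₂=13, c₁=11, c₂=15, n=26
p_obs = C(13,8)·C(13,3)/C(26,11); sum pmf over tables with pmf ≤ p_obs
p-value (two-sided) = 0.11070
At α=0.1: p ≥ α → fail to reject H₀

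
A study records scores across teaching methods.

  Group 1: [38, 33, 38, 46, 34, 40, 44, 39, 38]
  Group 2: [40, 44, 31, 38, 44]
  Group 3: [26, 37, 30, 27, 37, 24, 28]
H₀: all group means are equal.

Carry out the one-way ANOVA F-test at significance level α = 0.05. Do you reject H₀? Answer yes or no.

reject H₀: yes

Group means [38.89, 39.40, 29.86], grand mean 36.000
SSB = Σnᵢ(x̄ᵢ−x̄)² = 397.054; SSW = ΣΣ(x−x̄ᵢ)² = 416.946
MSB = 397.054/2 = 198.5270; MSW = 416.946/18 = 23.1637
F = MSB/MSW = 8.5706
df = (2, 18)
p-value (upper-tail) = 0.00243
At α=0.05: p < α → reject H₀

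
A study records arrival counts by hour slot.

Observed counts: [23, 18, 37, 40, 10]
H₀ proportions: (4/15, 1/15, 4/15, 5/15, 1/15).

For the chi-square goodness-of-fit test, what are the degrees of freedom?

degrees of freedom = 4

df = k − 1 = 5 − 1 = 4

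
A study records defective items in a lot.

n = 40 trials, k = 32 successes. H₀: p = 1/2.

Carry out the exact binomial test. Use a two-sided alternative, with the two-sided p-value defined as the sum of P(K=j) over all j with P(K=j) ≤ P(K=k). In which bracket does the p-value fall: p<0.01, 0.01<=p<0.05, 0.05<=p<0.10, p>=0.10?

Exact binomial: n=40, k=32, p₀=1/2=0.5000
P(X=j) = C(n,j)·p₀^j·(1−p₀)^(n−j); p = Σ P(X=j) over j with P(X=j) ≤ P(X=32)
p-value (two-sided) = 0.00018
→ bracket: p<0.01

p-value bracket: p<0.01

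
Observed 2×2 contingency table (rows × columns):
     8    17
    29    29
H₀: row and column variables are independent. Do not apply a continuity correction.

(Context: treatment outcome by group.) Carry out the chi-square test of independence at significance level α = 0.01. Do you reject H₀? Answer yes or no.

Row totals [25, 58], col totals [37, 46], n=83
χ² = (8−11.14)²/11.14 + (17−13.86)²/13.86 + (29−25.86)²/25.86 + (29−32.14)²/32.14 = 2.2910
df = 1
p-value (upper-tail) = 0.13012
At α=0.01: p ≥ α → fail to reject H₀

reject H₀: no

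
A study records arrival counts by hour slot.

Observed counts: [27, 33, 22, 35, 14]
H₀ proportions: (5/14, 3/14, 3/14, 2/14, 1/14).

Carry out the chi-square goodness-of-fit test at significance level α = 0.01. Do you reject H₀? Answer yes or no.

reject H₀: yes

n = 131; E_i = n·p_i = [46.79, 28.07, 28.07, 18.71, 9.36]
χ² = (27−46.79)²/46.79 + (33−28.07)²/28.07 + (22−28.07)²/28.07 + (35−18.71)²/18.71 + (14−9.36)²/9.36 = 27.0219
df = 4
p-value (upper-tail) = 0.00002
At α=0.01: p < α → reject H₀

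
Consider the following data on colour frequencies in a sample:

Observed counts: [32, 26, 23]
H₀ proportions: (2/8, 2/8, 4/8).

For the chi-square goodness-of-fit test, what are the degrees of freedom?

df = k − 1 = 3 − 1 = 2

degrees of freedom = 2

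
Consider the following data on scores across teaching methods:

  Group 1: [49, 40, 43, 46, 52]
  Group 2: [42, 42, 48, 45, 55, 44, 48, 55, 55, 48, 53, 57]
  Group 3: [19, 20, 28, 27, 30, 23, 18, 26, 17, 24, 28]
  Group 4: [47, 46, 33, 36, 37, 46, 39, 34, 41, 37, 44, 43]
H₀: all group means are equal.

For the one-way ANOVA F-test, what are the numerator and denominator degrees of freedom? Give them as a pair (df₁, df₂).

degrees of freedom = [3, 36]

k = 4 groups, N = 40 total
df = (k−1, N−k) = (4−1, 40−4) = (3, 36)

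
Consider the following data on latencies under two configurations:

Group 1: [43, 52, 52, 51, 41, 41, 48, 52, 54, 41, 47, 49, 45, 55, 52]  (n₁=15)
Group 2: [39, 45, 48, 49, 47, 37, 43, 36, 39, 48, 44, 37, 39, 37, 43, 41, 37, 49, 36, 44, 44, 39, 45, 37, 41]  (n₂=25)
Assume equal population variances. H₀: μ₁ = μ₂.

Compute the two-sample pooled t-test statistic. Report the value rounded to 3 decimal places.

test statistic = 4.295

x̄₁=48.200, s₁=4.931, n₁=15
x̄₂=41.760, s₂=4.381, n₂=25
s_p² = [14·4.931² + 24·4.381²]/38 = 21.0779
SE = √(s_p²·(1/15+1/25)) = 1.4994
t = (48.200−41.760)/1.4994 = 4.2949
df = 38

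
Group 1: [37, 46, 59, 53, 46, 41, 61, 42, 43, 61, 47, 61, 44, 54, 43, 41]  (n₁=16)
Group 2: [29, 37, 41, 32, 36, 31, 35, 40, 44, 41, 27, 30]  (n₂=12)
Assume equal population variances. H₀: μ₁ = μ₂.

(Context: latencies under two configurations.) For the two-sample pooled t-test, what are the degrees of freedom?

df = n₁ + n₂ − 2 = 16 + 12 − 2 = 26

degrees of freedom = 26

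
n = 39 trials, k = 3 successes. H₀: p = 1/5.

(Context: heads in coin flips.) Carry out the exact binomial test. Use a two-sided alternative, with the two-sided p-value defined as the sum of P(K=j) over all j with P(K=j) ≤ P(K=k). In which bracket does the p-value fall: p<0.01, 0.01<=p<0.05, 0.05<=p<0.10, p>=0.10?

Exact binomial: n=39, k=3, p₀=1/5=0.2000
P(X=j) = C(n,j)·p₀^j·(1−p₀)^(n−j); p = Σ P(X=j) over j with P(X=j) ≤ P(X=3)
p-value (two-sided) = 0.06870
→ bracket: 0.05<=p<0.10

p-value bracket: 0.05<=p<0.10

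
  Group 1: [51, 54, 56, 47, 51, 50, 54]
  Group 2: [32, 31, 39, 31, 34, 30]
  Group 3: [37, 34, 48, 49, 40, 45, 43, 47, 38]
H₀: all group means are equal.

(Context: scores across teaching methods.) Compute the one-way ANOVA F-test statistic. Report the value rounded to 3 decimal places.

Group means [51.86, 32.83, 42.33], grand mean 42.773
SSB = Σnᵢ(x̄ᵢ−x̄)² = 1172.173; SSW = ΣΣ(x−x̄ᵢ)² = 337.690
MSB = 1172.173/2 = 586.0866; MSW = 337.690/19 = 17.7732
F = MSB/MSW = 32.9759
df = (2, 19)

test statistic = 32.976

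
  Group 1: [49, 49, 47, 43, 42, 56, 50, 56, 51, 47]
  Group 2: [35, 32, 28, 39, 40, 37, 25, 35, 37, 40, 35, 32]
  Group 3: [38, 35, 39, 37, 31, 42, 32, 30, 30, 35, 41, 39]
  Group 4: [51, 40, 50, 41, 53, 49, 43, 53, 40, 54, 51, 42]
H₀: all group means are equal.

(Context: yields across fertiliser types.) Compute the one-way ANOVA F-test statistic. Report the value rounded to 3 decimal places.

Group means [49.00, 34.58, 35.75, 47.25], grand mean 41.326
SSB = Σnᵢ(x̄ᵢ−x̄)² = 1928.692; SSW = ΣΣ(x−x̄ᵢ)² = 973.417
MSB = 1928.692/3 = 642.8973; MSW = 973.417/42 = 23.1766
F = MSB/MSW = 27.7391
df = (3, 42)

test statistic = 27.739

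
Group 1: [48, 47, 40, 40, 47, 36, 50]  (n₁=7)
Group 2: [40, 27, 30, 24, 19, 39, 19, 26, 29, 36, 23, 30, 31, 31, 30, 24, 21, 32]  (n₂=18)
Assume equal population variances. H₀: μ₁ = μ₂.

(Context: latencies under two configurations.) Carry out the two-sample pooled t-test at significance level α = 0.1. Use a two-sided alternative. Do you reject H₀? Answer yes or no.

reject H₀: yes

x̄₁=44.000, s₁=5.260, n₁=7
x̄₂=28.389, s₂=6.166, n₂=18
s_p² = [6·5.260² + 17·6.166²]/23 = 35.3164
SE = √(s_p²·(1/7+1/18)) = 2.6471
t = (44.000−28.389)/2.6471 = 5.8974
df = 23
p-value (two-sided) = 0.00001
At α=0.1: p < α → reject H₀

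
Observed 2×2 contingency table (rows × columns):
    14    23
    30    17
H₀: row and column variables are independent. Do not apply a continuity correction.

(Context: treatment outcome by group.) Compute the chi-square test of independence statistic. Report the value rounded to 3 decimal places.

test statistic = 5.607

Row totals [37, 47], col totals [44, 40], n=84
χ² = (14−19.38)²/19.38 + (23−17.62)²/17.62 + (30−24.62)²/24.62 + (17−22.38)²/22.38 = 5.6072
df = 1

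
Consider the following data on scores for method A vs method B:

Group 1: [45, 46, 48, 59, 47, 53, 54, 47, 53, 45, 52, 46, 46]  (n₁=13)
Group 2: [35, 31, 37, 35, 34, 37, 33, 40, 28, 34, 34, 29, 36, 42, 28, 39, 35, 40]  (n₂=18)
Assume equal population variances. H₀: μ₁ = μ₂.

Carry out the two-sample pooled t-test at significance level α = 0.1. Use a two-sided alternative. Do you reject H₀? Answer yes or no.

reject H₀: yes

x̄₁=49.308, s₁=4.404, n₁=13
x̄₂=34.833, s₂=4.062, n₂=18
s_p² = [12·4.404² + 17·4.062²]/29 = 17.6989
SE = √(s_p²·(1/13+1/18)) = 1.5313
t = (49.308−34.833)/1.5313 = 9.4526
df = 29
p-value (two-sided) = 0.00000
At α=0.1: p < α → reject H₀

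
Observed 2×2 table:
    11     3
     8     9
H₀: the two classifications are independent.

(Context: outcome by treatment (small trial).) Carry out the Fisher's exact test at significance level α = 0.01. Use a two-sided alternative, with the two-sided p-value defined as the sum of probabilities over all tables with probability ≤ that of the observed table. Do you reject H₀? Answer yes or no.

reject H₀: no

Margins: r₁=14, r₂=17, c₁=19, c₂=12, n=31
p_obs = C(14,11)·C(17,8)/C(31,19); sum pmf over tables with pmf ≤ p_obs
p-value (two-sided) = 0.13782
At α=0.01: p ≥ α → fail to reject H₀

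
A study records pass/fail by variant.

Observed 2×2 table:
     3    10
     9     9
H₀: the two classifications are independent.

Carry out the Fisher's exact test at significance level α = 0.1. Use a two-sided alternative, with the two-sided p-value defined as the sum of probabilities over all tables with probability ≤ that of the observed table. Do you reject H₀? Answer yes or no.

Margins: r₁=13, r₂=18, c₁=12, c₂=19, n=31
p_obs = C(13,3)·C(18,9)/C(31,12); sum pmf over tables with pmf ≤ p_obs
p-value (two-sided) = 0.15815
At α=0.1: p ≥ α → fail to reject H₀

reject H₀: no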